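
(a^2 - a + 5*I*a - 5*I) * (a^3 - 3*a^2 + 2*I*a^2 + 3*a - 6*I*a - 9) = a^5 - 4*a^4 + 7*I*a^4 - 4*a^3 - 28*I*a^3 + 28*a^2 + 36*I*a^2 - 21*a - 60*I*a + 45*I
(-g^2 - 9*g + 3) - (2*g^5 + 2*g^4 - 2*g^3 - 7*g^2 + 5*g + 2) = -2*g^5 - 2*g^4 + 2*g^3 + 6*g^2 - 14*g + 1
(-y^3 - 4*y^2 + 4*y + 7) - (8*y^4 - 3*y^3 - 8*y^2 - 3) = -8*y^4 + 2*y^3 + 4*y^2 + 4*y + 10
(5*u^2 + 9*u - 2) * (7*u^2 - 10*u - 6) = 35*u^4 + 13*u^3 - 134*u^2 - 34*u + 12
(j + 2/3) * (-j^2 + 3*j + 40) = -j^3 + 7*j^2/3 + 42*j + 80/3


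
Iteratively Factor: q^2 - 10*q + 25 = (q - 5)*(q - 5)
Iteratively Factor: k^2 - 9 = (k + 3)*(k - 3)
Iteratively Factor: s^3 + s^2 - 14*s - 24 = (s - 4)*(s^2 + 5*s + 6) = (s - 4)*(s + 2)*(s + 3)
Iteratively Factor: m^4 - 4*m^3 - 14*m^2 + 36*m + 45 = (m + 1)*(m^3 - 5*m^2 - 9*m + 45) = (m - 3)*(m + 1)*(m^2 - 2*m - 15) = (m - 5)*(m - 3)*(m + 1)*(m + 3)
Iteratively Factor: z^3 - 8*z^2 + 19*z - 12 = (z - 1)*(z^2 - 7*z + 12) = (z - 3)*(z - 1)*(z - 4)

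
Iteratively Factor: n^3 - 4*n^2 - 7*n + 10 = (n - 5)*(n^2 + n - 2) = (n - 5)*(n - 1)*(n + 2)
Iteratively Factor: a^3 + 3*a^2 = (a + 3)*(a^2) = a*(a + 3)*(a)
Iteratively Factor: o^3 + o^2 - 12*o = (o + 4)*(o^2 - 3*o) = (o - 3)*(o + 4)*(o)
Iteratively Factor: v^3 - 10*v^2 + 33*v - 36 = (v - 3)*(v^2 - 7*v + 12) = (v - 4)*(v - 3)*(v - 3)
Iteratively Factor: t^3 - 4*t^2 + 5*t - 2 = (t - 2)*(t^2 - 2*t + 1) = (t - 2)*(t - 1)*(t - 1)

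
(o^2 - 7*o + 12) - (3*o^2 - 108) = -2*o^2 - 7*o + 120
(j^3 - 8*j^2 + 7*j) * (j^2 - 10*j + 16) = j^5 - 18*j^4 + 103*j^3 - 198*j^2 + 112*j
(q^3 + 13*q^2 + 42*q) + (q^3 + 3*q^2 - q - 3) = 2*q^3 + 16*q^2 + 41*q - 3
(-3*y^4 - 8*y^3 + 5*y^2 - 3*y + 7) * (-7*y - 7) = 21*y^5 + 77*y^4 + 21*y^3 - 14*y^2 - 28*y - 49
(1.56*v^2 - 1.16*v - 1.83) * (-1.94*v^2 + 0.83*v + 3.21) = -3.0264*v^4 + 3.5452*v^3 + 7.595*v^2 - 5.2425*v - 5.8743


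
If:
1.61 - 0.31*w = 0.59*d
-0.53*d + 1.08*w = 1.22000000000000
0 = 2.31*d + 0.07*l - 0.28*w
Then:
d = 1.70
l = -48.17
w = 1.96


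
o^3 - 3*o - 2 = (o - 2)*(o + 1)^2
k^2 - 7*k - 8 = (k - 8)*(k + 1)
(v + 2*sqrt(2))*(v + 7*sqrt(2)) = v^2 + 9*sqrt(2)*v + 28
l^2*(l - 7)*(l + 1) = l^4 - 6*l^3 - 7*l^2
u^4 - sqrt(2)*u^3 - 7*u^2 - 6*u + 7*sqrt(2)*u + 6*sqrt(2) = (u - 3)*(u + 1)*(u + 2)*(u - sqrt(2))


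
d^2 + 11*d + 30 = (d + 5)*(d + 6)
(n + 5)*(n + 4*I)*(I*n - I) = I*n^3 - 4*n^2 + 4*I*n^2 - 16*n - 5*I*n + 20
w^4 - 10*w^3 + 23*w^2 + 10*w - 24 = (w - 6)*(w - 4)*(w - 1)*(w + 1)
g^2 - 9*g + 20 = (g - 5)*(g - 4)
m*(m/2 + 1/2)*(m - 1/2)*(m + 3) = m^4/2 + 7*m^3/4 + m^2/2 - 3*m/4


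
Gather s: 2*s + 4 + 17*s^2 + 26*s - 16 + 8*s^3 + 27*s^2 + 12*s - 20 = 8*s^3 + 44*s^2 + 40*s - 32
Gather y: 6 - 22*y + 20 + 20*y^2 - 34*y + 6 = 20*y^2 - 56*y + 32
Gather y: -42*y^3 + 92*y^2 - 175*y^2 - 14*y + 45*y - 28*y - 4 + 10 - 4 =-42*y^3 - 83*y^2 + 3*y + 2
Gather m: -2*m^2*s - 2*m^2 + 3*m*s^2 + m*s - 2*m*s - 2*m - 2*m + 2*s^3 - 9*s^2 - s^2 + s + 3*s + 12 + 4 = m^2*(-2*s - 2) + m*(3*s^2 - s - 4) + 2*s^3 - 10*s^2 + 4*s + 16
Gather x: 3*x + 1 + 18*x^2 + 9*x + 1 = 18*x^2 + 12*x + 2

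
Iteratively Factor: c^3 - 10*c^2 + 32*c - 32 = (c - 4)*(c^2 - 6*c + 8) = (c - 4)^2*(c - 2)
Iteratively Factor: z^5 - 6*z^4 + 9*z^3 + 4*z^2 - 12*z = (z - 3)*(z^4 - 3*z^3 + 4*z) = z*(z - 3)*(z^3 - 3*z^2 + 4) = z*(z - 3)*(z - 2)*(z^2 - z - 2) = z*(z - 3)*(z - 2)*(z + 1)*(z - 2)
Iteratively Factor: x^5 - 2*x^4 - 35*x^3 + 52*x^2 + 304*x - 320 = (x + 4)*(x^4 - 6*x^3 - 11*x^2 + 96*x - 80) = (x + 4)^2*(x^3 - 10*x^2 + 29*x - 20) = (x - 4)*(x + 4)^2*(x^2 - 6*x + 5) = (x - 4)*(x - 1)*(x + 4)^2*(x - 5)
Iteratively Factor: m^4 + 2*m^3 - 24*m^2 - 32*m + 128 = (m - 2)*(m^3 + 4*m^2 - 16*m - 64) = (m - 2)*(m + 4)*(m^2 - 16) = (m - 2)*(m + 4)^2*(m - 4)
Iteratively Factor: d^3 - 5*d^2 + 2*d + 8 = (d - 2)*(d^2 - 3*d - 4) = (d - 2)*(d + 1)*(d - 4)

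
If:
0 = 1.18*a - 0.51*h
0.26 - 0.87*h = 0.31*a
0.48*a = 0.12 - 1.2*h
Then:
No Solution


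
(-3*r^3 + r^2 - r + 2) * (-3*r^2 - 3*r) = 9*r^5 + 6*r^4 - 3*r^2 - 6*r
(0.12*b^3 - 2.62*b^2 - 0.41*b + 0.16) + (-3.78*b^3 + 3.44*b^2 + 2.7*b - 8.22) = -3.66*b^3 + 0.82*b^2 + 2.29*b - 8.06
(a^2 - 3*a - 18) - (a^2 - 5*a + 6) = 2*a - 24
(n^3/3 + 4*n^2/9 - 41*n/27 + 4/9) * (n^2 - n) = n^5/3 + n^4/9 - 53*n^3/27 + 53*n^2/27 - 4*n/9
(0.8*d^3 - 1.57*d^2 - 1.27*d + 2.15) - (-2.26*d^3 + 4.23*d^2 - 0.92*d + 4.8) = 3.06*d^3 - 5.8*d^2 - 0.35*d - 2.65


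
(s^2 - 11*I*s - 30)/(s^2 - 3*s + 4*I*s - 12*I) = (s^2 - 11*I*s - 30)/(s^2 + s*(-3 + 4*I) - 12*I)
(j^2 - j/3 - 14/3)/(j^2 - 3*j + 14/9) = 3*(j + 2)/(3*j - 2)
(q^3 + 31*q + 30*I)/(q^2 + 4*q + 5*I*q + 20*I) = (q^2 - 5*I*q + 6)/(q + 4)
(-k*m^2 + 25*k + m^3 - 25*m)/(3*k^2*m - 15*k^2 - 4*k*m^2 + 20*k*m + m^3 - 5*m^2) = (-m - 5)/(3*k - m)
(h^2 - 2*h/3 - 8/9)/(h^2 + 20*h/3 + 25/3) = (9*h^2 - 6*h - 8)/(3*(3*h^2 + 20*h + 25))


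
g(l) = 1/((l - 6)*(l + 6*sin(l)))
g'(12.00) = -0.02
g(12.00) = 0.02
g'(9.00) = 0.00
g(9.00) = 0.03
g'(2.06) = -0.02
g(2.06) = -0.03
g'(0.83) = 0.03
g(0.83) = -0.04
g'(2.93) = -0.12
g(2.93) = -0.08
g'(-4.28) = -0.12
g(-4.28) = -0.08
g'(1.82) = -0.01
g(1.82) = -0.03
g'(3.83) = -5093.72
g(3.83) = -25.39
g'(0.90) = 0.02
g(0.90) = -0.04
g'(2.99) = -0.14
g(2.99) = -0.09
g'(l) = (-6*cos(l) - 1)/((l - 6)*(l + 6*sin(l))^2) - 1/((l - 6)^2*(l + 6*sin(l)))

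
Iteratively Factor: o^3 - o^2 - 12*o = (o - 4)*(o^2 + 3*o) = (o - 4)*(o + 3)*(o)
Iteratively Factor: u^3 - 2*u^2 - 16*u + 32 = (u - 4)*(u^2 + 2*u - 8) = (u - 4)*(u - 2)*(u + 4)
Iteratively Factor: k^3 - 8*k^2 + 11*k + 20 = (k + 1)*(k^2 - 9*k + 20) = (k - 4)*(k + 1)*(k - 5)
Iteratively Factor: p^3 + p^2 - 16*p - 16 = (p + 4)*(p^2 - 3*p - 4) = (p + 1)*(p + 4)*(p - 4)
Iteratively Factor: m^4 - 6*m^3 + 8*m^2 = (m - 2)*(m^3 - 4*m^2) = m*(m - 2)*(m^2 - 4*m) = m*(m - 4)*(m - 2)*(m)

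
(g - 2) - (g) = -2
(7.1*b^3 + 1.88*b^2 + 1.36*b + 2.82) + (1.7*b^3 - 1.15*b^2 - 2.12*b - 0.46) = 8.8*b^3 + 0.73*b^2 - 0.76*b + 2.36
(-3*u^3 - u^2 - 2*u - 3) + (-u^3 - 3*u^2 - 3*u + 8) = -4*u^3 - 4*u^2 - 5*u + 5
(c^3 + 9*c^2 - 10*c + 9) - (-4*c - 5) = c^3 + 9*c^2 - 6*c + 14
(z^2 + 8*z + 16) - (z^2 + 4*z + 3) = 4*z + 13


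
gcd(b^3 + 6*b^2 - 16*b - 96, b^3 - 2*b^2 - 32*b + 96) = b^2 + 2*b - 24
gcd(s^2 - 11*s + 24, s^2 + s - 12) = s - 3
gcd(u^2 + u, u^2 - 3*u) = u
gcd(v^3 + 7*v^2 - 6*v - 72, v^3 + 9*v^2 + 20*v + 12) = v + 6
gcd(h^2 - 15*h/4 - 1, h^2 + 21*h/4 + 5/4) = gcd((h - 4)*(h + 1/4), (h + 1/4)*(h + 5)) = h + 1/4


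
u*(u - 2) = u^2 - 2*u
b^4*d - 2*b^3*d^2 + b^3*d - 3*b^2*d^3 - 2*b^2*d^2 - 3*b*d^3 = b*(b - 3*d)*(b + d)*(b*d + d)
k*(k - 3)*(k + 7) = k^3 + 4*k^2 - 21*k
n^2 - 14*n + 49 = (n - 7)^2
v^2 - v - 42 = (v - 7)*(v + 6)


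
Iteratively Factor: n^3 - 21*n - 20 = (n + 4)*(n^2 - 4*n - 5) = (n + 1)*(n + 4)*(n - 5)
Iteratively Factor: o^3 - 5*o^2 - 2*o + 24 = (o - 3)*(o^2 - 2*o - 8) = (o - 3)*(o + 2)*(o - 4)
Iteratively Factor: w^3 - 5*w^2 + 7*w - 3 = (w - 1)*(w^2 - 4*w + 3) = (w - 3)*(w - 1)*(w - 1)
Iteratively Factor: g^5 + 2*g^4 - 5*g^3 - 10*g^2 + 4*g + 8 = (g + 1)*(g^4 + g^3 - 6*g^2 - 4*g + 8) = (g + 1)*(g + 2)*(g^3 - g^2 - 4*g + 4) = (g - 1)*(g + 1)*(g + 2)*(g^2 - 4) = (g - 2)*(g - 1)*(g + 1)*(g + 2)*(g + 2)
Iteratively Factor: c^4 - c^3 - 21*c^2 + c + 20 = (c + 4)*(c^3 - 5*c^2 - c + 5) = (c - 5)*(c + 4)*(c^2 - 1) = (c - 5)*(c - 1)*(c + 4)*(c + 1)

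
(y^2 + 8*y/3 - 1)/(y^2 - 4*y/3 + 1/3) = (y + 3)/(y - 1)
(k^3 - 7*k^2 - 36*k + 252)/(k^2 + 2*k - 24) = (k^2 - 13*k + 42)/(k - 4)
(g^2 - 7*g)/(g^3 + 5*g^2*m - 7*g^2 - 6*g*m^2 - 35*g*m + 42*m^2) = g/(g^2 + 5*g*m - 6*m^2)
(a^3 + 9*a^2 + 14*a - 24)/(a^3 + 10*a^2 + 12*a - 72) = (a^2 + 3*a - 4)/(a^2 + 4*a - 12)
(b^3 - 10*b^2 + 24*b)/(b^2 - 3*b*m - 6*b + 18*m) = b*(b - 4)/(b - 3*m)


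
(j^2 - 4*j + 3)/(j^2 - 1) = (j - 3)/(j + 1)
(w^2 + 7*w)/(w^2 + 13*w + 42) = w/(w + 6)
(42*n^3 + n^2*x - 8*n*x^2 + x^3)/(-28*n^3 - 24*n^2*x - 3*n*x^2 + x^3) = (-3*n + x)/(2*n + x)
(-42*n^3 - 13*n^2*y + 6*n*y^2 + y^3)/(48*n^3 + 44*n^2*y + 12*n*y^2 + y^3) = (-21*n^2 + 4*n*y + y^2)/(24*n^2 + 10*n*y + y^2)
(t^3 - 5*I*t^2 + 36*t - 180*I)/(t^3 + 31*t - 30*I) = (t - 6*I)/(t - I)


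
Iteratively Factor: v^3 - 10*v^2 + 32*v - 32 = (v - 4)*(v^2 - 6*v + 8) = (v - 4)^2*(v - 2)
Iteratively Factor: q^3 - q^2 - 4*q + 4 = (q - 1)*(q^2 - 4) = (q - 1)*(q + 2)*(q - 2)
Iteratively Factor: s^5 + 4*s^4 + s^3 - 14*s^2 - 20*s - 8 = (s + 1)*(s^4 + 3*s^3 - 2*s^2 - 12*s - 8) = (s + 1)*(s + 2)*(s^3 + s^2 - 4*s - 4) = (s + 1)^2*(s + 2)*(s^2 - 4) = (s - 2)*(s + 1)^2*(s + 2)*(s + 2)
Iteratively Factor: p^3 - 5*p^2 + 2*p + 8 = (p - 4)*(p^2 - p - 2) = (p - 4)*(p + 1)*(p - 2)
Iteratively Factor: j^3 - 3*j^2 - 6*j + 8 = (j + 2)*(j^2 - 5*j + 4) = (j - 1)*(j + 2)*(j - 4)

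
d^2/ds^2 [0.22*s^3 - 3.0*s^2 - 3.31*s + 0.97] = 1.32*s - 6.0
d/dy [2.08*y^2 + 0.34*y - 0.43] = 4.16*y + 0.34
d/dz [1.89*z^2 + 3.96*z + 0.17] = 3.78*z + 3.96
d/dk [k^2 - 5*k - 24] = 2*k - 5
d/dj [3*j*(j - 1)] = 6*j - 3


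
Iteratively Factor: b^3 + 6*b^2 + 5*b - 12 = (b - 1)*(b^2 + 7*b + 12) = (b - 1)*(b + 4)*(b + 3)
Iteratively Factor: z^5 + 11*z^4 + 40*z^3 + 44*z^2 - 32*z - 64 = (z + 4)*(z^4 + 7*z^3 + 12*z^2 - 4*z - 16) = (z + 2)*(z + 4)*(z^3 + 5*z^2 + 2*z - 8) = (z - 1)*(z + 2)*(z + 4)*(z^2 + 6*z + 8) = (z - 1)*(z + 2)*(z + 4)^2*(z + 2)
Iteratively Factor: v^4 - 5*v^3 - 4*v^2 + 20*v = (v - 2)*(v^3 - 3*v^2 - 10*v) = (v - 5)*(v - 2)*(v^2 + 2*v) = v*(v - 5)*(v - 2)*(v + 2)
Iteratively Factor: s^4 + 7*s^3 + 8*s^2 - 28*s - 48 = (s + 3)*(s^3 + 4*s^2 - 4*s - 16) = (s - 2)*(s + 3)*(s^2 + 6*s + 8) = (s - 2)*(s + 3)*(s + 4)*(s + 2)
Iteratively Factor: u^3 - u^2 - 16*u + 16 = (u - 4)*(u^2 + 3*u - 4) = (u - 4)*(u + 4)*(u - 1)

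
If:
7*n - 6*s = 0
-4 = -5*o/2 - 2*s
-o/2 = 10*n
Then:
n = -12/143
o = 240/143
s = -14/143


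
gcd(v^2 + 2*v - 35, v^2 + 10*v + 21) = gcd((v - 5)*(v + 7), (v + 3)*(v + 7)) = v + 7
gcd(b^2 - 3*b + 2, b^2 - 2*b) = b - 2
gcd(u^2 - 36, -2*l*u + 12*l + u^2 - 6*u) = u - 6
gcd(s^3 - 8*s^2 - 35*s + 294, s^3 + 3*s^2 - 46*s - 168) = s^2 - s - 42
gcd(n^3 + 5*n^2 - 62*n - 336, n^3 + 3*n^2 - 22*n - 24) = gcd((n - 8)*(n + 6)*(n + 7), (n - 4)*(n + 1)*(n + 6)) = n + 6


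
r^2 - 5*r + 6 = (r - 3)*(r - 2)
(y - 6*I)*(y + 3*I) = y^2 - 3*I*y + 18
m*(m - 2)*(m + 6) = m^3 + 4*m^2 - 12*m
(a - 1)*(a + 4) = a^2 + 3*a - 4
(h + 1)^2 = h^2 + 2*h + 1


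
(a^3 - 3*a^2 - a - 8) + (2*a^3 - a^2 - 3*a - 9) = 3*a^3 - 4*a^2 - 4*a - 17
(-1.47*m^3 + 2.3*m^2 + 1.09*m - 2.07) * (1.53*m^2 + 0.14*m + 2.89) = -2.2491*m^5 + 3.3132*m^4 - 2.2586*m^3 + 3.6325*m^2 + 2.8603*m - 5.9823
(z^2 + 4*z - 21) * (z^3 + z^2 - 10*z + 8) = z^5 + 5*z^4 - 27*z^3 - 53*z^2 + 242*z - 168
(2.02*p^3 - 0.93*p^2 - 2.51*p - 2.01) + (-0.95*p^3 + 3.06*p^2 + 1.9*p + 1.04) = 1.07*p^3 + 2.13*p^2 - 0.61*p - 0.97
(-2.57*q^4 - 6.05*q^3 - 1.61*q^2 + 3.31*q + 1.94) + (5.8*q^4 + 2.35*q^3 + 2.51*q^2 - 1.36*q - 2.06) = 3.23*q^4 - 3.7*q^3 + 0.9*q^2 + 1.95*q - 0.12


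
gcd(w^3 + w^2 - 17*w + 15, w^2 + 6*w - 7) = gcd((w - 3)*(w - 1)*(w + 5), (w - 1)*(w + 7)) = w - 1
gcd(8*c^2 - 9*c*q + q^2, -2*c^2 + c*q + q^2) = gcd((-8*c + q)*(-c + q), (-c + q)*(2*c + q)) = -c + q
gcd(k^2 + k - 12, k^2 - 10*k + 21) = k - 3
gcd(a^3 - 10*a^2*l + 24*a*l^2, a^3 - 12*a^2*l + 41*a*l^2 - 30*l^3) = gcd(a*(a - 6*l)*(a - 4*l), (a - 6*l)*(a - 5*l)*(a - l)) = a - 6*l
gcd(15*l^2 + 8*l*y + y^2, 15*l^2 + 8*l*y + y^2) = 15*l^2 + 8*l*y + y^2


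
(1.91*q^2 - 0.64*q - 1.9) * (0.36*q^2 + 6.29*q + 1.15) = 0.6876*q^4 + 11.7835*q^3 - 2.5131*q^2 - 12.687*q - 2.185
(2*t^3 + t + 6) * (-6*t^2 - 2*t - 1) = -12*t^5 - 4*t^4 - 8*t^3 - 38*t^2 - 13*t - 6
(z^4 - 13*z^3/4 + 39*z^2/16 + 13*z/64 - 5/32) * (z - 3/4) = z^5 - 4*z^4 + 39*z^3/8 - 13*z^2/8 - 79*z/256 + 15/128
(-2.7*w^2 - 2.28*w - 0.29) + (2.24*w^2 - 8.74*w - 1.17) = -0.46*w^2 - 11.02*w - 1.46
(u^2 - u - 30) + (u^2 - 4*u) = 2*u^2 - 5*u - 30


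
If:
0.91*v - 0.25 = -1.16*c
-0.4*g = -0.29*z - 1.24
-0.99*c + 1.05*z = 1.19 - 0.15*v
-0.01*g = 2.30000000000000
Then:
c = -286.78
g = -230.00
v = 365.83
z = -321.52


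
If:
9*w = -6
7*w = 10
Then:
No Solution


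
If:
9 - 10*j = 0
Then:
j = 9/10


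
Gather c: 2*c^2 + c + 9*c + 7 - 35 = 2*c^2 + 10*c - 28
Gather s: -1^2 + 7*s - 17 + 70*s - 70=77*s - 88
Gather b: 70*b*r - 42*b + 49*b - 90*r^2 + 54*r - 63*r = b*(70*r + 7) - 90*r^2 - 9*r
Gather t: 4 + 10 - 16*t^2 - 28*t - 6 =-16*t^2 - 28*t + 8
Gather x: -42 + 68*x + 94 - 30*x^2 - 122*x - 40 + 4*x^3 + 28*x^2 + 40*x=4*x^3 - 2*x^2 - 14*x + 12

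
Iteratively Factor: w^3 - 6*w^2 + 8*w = (w)*(w^2 - 6*w + 8) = w*(w - 4)*(w - 2)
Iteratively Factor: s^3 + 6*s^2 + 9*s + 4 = (s + 1)*(s^2 + 5*s + 4) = (s + 1)*(s + 4)*(s + 1)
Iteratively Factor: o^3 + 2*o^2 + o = (o)*(o^2 + 2*o + 1) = o*(o + 1)*(o + 1)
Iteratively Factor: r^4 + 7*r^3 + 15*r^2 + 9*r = (r + 3)*(r^3 + 4*r^2 + 3*r) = (r + 1)*(r + 3)*(r^2 + 3*r) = (r + 1)*(r + 3)^2*(r)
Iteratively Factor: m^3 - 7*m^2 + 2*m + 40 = (m + 2)*(m^2 - 9*m + 20) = (m - 4)*(m + 2)*(m - 5)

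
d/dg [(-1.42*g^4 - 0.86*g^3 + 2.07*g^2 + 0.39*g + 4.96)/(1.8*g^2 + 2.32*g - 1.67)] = (-5.112*g^5 - 11.4312*g^4 + 5.4952*g^3 + 8.409*g^2 - 24.7698*g - 12.1585)/(3.24*g^4 + 8.352*g^3 - 0.6296*g^2 - 7.7488*g + 2.7889)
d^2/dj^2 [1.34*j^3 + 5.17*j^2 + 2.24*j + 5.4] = 8.04*j + 10.34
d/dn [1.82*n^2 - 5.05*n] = 3.64*n - 5.05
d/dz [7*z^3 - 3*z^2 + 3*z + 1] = 21*z^2 - 6*z + 3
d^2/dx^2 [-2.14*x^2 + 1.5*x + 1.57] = -4.28000000000000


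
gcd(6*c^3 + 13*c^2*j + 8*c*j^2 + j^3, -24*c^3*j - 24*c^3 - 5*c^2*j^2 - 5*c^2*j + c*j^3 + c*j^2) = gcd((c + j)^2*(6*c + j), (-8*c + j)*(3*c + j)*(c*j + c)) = 1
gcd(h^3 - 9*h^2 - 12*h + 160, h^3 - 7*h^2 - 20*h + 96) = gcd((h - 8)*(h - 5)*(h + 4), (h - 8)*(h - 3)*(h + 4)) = h^2 - 4*h - 32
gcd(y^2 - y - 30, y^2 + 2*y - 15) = y + 5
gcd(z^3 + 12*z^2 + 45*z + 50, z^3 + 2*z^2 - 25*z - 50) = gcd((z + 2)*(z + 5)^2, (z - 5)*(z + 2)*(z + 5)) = z^2 + 7*z + 10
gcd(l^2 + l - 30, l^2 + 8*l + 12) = l + 6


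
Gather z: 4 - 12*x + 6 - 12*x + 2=12 - 24*x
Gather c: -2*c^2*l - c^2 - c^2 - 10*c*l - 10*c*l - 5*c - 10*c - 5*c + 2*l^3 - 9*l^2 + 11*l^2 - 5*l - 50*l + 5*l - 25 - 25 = c^2*(-2*l - 2) + c*(-20*l - 20) + 2*l^3 + 2*l^2 - 50*l - 50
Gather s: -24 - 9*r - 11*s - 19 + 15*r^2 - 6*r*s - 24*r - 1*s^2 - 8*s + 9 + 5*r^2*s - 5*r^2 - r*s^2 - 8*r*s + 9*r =10*r^2 - 24*r + s^2*(-r - 1) + s*(5*r^2 - 14*r - 19) - 34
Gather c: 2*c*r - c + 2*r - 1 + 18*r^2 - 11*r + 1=c*(2*r - 1) + 18*r^2 - 9*r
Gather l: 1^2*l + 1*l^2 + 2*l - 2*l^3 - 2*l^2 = -2*l^3 - l^2 + 3*l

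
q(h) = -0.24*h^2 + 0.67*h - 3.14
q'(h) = 0.67 - 0.48*h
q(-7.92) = -23.50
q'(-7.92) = 4.47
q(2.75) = -3.11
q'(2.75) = -0.65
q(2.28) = -2.86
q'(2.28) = -0.42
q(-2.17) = -5.72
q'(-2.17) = 1.71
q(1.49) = -2.67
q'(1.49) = -0.05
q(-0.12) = -3.22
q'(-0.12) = 0.73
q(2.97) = -3.27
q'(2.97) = -0.76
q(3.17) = -3.43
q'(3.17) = -0.85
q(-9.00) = -28.61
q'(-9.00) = 4.99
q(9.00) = -16.55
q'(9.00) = -3.65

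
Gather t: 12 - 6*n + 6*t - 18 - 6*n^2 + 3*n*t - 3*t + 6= -6*n^2 - 6*n + t*(3*n + 3)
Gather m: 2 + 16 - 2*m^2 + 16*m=-2*m^2 + 16*m + 18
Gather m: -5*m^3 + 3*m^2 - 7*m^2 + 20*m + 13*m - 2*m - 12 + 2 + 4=-5*m^3 - 4*m^2 + 31*m - 6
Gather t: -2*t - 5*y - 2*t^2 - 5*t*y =-2*t^2 + t*(-5*y - 2) - 5*y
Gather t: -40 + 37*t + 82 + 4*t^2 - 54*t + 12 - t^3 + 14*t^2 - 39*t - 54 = -t^3 + 18*t^2 - 56*t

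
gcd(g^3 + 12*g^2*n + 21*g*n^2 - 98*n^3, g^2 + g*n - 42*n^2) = g + 7*n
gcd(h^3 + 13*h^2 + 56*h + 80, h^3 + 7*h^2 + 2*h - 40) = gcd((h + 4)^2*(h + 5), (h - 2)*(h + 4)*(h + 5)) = h^2 + 9*h + 20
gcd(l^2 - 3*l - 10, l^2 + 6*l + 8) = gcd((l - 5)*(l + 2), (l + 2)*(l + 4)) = l + 2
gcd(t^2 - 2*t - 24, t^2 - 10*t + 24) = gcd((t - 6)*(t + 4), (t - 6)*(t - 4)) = t - 6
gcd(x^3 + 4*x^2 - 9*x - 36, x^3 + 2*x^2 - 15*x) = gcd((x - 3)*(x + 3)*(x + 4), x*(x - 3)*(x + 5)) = x - 3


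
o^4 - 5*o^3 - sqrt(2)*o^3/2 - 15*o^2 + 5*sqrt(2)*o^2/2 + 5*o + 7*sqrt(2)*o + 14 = (o - 7)*(o + 2)*(o - sqrt(2))*(o + sqrt(2)/2)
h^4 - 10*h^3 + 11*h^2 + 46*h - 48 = (h - 8)*(h - 3)*(h - 1)*(h + 2)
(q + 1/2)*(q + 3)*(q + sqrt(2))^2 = q^4 + 2*sqrt(2)*q^3 + 7*q^3/2 + 7*q^2/2 + 7*sqrt(2)*q^2 + 3*sqrt(2)*q + 7*q + 3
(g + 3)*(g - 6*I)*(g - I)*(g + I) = g^4 + 3*g^3 - 6*I*g^3 + g^2 - 18*I*g^2 + 3*g - 6*I*g - 18*I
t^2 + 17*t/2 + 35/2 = (t + 7/2)*(t + 5)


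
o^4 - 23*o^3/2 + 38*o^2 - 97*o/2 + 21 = (o - 7)*(o - 2)*(o - 3/2)*(o - 1)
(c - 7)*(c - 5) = c^2 - 12*c + 35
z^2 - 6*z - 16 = (z - 8)*(z + 2)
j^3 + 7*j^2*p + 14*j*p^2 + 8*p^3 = (j + p)*(j + 2*p)*(j + 4*p)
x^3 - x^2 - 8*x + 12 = (x - 2)^2*(x + 3)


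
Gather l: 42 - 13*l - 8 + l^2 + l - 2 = l^2 - 12*l + 32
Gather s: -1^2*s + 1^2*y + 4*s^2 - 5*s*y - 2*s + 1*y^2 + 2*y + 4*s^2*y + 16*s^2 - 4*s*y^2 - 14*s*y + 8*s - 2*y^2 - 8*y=s^2*(4*y + 20) + s*(-4*y^2 - 19*y + 5) - y^2 - 5*y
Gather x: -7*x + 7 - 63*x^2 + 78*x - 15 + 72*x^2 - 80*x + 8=9*x^2 - 9*x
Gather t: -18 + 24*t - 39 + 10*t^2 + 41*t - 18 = 10*t^2 + 65*t - 75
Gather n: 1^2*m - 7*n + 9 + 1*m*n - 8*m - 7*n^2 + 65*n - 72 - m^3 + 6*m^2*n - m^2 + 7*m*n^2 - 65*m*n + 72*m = -m^3 - m^2 + 65*m + n^2*(7*m - 7) + n*(6*m^2 - 64*m + 58) - 63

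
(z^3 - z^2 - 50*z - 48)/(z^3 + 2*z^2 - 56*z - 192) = (z + 1)/(z + 4)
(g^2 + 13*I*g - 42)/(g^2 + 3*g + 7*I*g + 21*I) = (g + 6*I)/(g + 3)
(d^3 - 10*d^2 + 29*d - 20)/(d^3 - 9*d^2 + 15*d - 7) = (d^2 - 9*d + 20)/(d^2 - 8*d + 7)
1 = 1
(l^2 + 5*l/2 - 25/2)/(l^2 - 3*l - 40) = (l - 5/2)/(l - 8)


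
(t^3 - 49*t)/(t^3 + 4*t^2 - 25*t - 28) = t*(t - 7)/(t^2 - 3*t - 4)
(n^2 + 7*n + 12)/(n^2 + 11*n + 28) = (n + 3)/(n + 7)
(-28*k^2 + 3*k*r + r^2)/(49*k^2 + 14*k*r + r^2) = (-4*k + r)/(7*k + r)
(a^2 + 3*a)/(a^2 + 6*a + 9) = a/(a + 3)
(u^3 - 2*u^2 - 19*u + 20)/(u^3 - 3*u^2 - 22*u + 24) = (u - 5)/(u - 6)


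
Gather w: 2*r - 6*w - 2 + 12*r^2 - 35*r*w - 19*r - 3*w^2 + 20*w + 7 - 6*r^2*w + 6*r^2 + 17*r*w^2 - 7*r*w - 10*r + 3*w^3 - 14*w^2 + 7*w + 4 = 18*r^2 - 27*r + 3*w^3 + w^2*(17*r - 17) + w*(-6*r^2 - 42*r + 21) + 9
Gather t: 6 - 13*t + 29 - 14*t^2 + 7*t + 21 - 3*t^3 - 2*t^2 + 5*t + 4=-3*t^3 - 16*t^2 - t + 60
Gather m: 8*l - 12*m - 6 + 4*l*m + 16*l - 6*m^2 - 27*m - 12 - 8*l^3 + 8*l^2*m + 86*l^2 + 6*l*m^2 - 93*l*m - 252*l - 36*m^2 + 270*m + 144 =-8*l^3 + 86*l^2 - 228*l + m^2*(6*l - 42) + m*(8*l^2 - 89*l + 231) + 126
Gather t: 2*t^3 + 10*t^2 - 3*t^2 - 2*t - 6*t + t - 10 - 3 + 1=2*t^3 + 7*t^2 - 7*t - 12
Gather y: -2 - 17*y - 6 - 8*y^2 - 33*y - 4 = -8*y^2 - 50*y - 12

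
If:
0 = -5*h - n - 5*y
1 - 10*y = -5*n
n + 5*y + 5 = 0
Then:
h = 1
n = -11/7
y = -24/35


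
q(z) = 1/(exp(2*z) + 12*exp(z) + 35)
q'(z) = (-2*exp(2*z) - 12*exp(z))/(exp(2*z) + 12*exp(z) + 35)^2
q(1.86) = 0.01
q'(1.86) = -0.01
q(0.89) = 0.01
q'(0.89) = -0.01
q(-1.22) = 0.03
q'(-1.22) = -0.00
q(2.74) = 0.00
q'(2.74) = -0.00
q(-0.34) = 0.02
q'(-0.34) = -0.00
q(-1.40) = 0.03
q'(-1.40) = -0.00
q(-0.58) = 0.02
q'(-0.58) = -0.00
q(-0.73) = 0.02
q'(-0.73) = -0.00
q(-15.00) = 0.03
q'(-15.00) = 0.00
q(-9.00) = 0.03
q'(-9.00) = 0.00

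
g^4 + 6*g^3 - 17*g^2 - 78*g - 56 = (g - 4)*(g + 1)*(g + 2)*(g + 7)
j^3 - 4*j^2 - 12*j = j*(j - 6)*(j + 2)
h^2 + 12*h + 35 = (h + 5)*(h + 7)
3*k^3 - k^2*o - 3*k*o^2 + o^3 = (-3*k + o)*(-k + o)*(k + o)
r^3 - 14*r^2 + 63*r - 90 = (r - 6)*(r - 5)*(r - 3)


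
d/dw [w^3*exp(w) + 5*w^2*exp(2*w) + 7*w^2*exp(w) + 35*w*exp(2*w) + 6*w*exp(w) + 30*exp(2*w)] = (w^3 + 10*w^2*exp(w) + 10*w^2 + 80*w*exp(w) + 20*w + 95*exp(w) + 6)*exp(w)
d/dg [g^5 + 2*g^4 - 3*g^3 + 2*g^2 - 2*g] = 5*g^4 + 8*g^3 - 9*g^2 + 4*g - 2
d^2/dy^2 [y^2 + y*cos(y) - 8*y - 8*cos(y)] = -y*cos(y) - 2*sin(y) + 8*cos(y) + 2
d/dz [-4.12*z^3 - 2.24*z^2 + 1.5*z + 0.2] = -12.36*z^2 - 4.48*z + 1.5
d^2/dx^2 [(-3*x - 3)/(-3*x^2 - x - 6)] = 6*((x + 1)*(6*x + 1)^2 - (9*x + 4)*(3*x^2 + x + 6))/(3*x^2 + x + 6)^3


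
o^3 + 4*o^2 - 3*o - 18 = (o - 2)*(o + 3)^2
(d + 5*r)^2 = d^2 + 10*d*r + 25*r^2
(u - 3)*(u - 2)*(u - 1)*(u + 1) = u^4 - 5*u^3 + 5*u^2 + 5*u - 6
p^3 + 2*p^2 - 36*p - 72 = (p - 6)*(p + 2)*(p + 6)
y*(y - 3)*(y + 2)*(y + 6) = y^4 + 5*y^3 - 12*y^2 - 36*y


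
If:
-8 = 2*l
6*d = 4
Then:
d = 2/3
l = -4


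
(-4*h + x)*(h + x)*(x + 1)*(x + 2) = -4*h^2*x^2 - 12*h^2*x - 8*h^2 - 3*h*x^3 - 9*h*x^2 - 6*h*x + x^4 + 3*x^3 + 2*x^2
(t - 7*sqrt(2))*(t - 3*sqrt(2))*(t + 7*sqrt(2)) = t^3 - 3*sqrt(2)*t^2 - 98*t + 294*sqrt(2)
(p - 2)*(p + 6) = p^2 + 4*p - 12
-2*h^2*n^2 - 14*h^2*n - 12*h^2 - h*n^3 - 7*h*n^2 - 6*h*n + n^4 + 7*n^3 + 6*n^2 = (-2*h + n)*(h + n)*(n + 1)*(n + 6)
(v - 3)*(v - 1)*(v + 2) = v^3 - 2*v^2 - 5*v + 6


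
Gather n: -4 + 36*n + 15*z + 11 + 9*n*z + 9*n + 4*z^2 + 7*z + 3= n*(9*z + 45) + 4*z^2 + 22*z + 10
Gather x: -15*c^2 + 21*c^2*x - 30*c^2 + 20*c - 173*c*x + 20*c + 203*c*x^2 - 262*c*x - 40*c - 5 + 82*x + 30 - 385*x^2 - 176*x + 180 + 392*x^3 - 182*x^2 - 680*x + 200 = -45*c^2 + 392*x^3 + x^2*(203*c - 567) + x*(21*c^2 - 435*c - 774) + 405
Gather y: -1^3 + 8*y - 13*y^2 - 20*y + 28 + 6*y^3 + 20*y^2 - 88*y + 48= 6*y^3 + 7*y^2 - 100*y + 75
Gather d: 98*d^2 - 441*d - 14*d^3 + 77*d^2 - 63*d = -14*d^3 + 175*d^2 - 504*d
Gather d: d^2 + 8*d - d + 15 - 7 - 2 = d^2 + 7*d + 6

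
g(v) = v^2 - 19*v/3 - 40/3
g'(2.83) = -0.67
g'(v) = 2*v - 19/3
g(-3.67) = 23.38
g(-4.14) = 30.03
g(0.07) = -13.77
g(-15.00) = 306.67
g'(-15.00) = -36.33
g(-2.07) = 4.06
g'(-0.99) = -8.31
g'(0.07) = -6.19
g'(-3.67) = -13.67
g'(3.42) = 0.51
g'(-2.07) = -10.47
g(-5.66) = 54.55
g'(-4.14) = -14.61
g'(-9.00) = -24.33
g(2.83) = -23.25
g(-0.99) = -6.08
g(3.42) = -23.30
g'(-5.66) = -17.65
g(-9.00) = 124.67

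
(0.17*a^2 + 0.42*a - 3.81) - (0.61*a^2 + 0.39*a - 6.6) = -0.44*a^2 + 0.03*a + 2.79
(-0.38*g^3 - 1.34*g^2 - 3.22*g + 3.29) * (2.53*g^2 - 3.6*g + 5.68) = -0.9614*g^5 - 2.0222*g^4 - 5.481*g^3 + 12.3045*g^2 - 30.1336*g + 18.6872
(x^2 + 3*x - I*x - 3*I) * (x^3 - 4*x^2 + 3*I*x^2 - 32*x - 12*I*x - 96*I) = x^5 - x^4 + 2*I*x^4 - 41*x^3 - 2*I*x^3 - 99*x^2 - 88*I*x^2 - 132*x - 192*I*x - 288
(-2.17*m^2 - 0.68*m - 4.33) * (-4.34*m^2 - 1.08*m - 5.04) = 9.4178*m^4 + 5.2948*m^3 + 30.4634*m^2 + 8.1036*m + 21.8232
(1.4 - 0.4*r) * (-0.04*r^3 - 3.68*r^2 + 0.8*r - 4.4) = 0.016*r^4 + 1.416*r^3 - 5.472*r^2 + 2.88*r - 6.16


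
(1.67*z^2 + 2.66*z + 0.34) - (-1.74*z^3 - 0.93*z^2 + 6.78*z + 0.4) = 1.74*z^3 + 2.6*z^2 - 4.12*z - 0.06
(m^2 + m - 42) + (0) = m^2 + m - 42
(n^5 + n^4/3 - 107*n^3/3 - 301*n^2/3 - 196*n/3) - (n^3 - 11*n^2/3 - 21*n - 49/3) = n^5 + n^4/3 - 110*n^3/3 - 290*n^2/3 - 133*n/3 + 49/3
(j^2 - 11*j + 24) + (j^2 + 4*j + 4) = 2*j^2 - 7*j + 28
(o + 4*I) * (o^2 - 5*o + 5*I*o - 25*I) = o^3 - 5*o^2 + 9*I*o^2 - 20*o - 45*I*o + 100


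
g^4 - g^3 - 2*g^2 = g^2*(g - 2)*(g + 1)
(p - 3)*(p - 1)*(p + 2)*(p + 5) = p^4 + 3*p^3 - 15*p^2 - 19*p + 30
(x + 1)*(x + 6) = x^2 + 7*x + 6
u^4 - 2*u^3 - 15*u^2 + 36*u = u*(u - 3)^2*(u + 4)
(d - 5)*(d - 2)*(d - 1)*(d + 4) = d^4 - 4*d^3 - 15*d^2 + 58*d - 40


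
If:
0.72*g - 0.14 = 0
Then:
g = 0.19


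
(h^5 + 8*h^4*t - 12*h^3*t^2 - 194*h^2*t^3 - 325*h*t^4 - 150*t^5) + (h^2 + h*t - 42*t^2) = h^5 + 8*h^4*t - 12*h^3*t^2 - 194*h^2*t^3 + h^2 - 325*h*t^4 + h*t - 150*t^5 - 42*t^2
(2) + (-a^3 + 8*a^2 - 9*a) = -a^3 + 8*a^2 - 9*a + 2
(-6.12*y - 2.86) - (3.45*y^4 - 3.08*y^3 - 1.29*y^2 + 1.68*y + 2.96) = -3.45*y^4 + 3.08*y^3 + 1.29*y^2 - 7.8*y - 5.82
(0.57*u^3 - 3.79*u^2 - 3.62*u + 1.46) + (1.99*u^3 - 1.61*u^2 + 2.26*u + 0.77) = 2.56*u^3 - 5.4*u^2 - 1.36*u + 2.23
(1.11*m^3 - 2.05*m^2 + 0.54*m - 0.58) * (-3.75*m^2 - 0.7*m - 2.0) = -4.1625*m^5 + 6.9105*m^4 - 2.81*m^3 + 5.897*m^2 - 0.674*m + 1.16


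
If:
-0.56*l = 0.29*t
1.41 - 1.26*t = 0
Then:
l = -0.58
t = 1.12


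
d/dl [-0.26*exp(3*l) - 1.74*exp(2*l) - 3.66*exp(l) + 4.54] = (-0.78*exp(2*l) - 3.48*exp(l) - 3.66)*exp(l)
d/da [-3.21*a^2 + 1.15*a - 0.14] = 1.15 - 6.42*a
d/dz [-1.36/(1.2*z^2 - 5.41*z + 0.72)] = (3.264*z - 7.3576)/(1.2*z^2 - 5.41*z + 0.72)^2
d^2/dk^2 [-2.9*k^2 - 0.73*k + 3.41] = -5.80000000000000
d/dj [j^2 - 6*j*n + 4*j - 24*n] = 2*j - 6*n + 4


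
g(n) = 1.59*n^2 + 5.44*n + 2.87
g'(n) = 3.18*n + 5.44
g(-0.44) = 0.78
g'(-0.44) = 4.04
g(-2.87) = 0.35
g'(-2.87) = -3.69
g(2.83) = 31.00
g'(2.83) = 14.44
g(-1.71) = -1.78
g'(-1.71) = 0.00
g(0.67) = 7.23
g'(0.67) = 7.57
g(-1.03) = -1.05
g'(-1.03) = 2.16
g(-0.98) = -0.93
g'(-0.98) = 2.32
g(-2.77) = 0.00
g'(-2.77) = -3.37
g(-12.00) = 166.55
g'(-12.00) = -32.72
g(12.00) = 297.11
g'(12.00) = 43.60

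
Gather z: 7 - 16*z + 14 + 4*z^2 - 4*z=4*z^2 - 20*z + 21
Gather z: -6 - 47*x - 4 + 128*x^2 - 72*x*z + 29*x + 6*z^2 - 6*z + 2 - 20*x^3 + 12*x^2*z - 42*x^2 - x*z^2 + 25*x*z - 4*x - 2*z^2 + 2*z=-20*x^3 + 86*x^2 - 22*x + z^2*(4 - x) + z*(12*x^2 - 47*x - 4) - 8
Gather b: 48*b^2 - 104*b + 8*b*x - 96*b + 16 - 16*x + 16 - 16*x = 48*b^2 + b*(8*x - 200) - 32*x + 32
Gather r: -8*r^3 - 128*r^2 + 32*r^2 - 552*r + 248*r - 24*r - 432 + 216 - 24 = -8*r^3 - 96*r^2 - 328*r - 240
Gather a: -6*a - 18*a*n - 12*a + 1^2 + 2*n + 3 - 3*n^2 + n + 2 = a*(-18*n - 18) - 3*n^2 + 3*n + 6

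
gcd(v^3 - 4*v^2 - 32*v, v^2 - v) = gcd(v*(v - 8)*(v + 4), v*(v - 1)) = v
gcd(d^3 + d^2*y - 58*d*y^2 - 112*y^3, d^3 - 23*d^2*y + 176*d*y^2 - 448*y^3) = -d + 8*y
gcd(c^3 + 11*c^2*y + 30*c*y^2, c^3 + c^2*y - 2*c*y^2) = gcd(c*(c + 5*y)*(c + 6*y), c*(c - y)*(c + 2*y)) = c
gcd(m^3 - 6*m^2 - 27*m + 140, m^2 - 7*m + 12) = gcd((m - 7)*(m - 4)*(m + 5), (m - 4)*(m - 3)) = m - 4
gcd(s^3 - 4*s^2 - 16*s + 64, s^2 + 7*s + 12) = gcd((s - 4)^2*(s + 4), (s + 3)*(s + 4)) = s + 4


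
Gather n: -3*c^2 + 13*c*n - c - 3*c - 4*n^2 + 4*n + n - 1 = -3*c^2 - 4*c - 4*n^2 + n*(13*c + 5) - 1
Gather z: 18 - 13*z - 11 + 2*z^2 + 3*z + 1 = 2*z^2 - 10*z + 8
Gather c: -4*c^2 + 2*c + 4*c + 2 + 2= -4*c^2 + 6*c + 4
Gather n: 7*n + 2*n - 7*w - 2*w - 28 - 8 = 9*n - 9*w - 36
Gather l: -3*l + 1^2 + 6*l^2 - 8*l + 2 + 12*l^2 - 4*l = 18*l^2 - 15*l + 3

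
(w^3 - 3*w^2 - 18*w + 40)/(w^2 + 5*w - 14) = (w^2 - w - 20)/(w + 7)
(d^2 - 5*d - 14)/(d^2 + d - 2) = (d - 7)/(d - 1)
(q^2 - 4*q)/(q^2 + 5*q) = (q - 4)/(q + 5)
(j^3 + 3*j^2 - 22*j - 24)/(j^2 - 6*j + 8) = (j^2 + 7*j + 6)/(j - 2)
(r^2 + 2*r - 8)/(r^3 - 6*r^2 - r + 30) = (r^2 + 2*r - 8)/(r^3 - 6*r^2 - r + 30)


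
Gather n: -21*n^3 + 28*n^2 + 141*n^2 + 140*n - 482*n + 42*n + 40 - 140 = -21*n^3 + 169*n^2 - 300*n - 100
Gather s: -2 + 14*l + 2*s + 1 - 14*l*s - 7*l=7*l + s*(2 - 14*l) - 1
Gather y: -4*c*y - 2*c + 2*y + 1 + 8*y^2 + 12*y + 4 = -2*c + 8*y^2 + y*(14 - 4*c) + 5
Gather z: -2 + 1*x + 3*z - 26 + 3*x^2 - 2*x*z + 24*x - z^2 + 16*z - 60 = 3*x^2 + 25*x - z^2 + z*(19 - 2*x) - 88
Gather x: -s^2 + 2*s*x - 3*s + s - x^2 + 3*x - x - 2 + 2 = -s^2 - 2*s - x^2 + x*(2*s + 2)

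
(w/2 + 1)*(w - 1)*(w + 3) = w^3/2 + 2*w^2 + w/2 - 3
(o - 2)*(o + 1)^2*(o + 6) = o^4 + 6*o^3 - 3*o^2 - 20*o - 12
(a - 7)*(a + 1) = a^2 - 6*a - 7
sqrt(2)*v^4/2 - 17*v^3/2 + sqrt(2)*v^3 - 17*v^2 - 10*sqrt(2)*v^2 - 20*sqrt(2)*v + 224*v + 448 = (v - 8*sqrt(2))*(v - 4*sqrt(2))*(v + 7*sqrt(2)/2)*(sqrt(2)*v/2 + sqrt(2))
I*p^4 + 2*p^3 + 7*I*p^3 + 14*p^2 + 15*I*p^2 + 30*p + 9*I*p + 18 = (p + 3)^2*(p - 2*I)*(I*p + I)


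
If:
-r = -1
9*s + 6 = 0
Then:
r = 1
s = -2/3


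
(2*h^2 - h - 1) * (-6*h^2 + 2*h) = -12*h^4 + 10*h^3 + 4*h^2 - 2*h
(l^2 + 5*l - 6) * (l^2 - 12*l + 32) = l^4 - 7*l^3 - 34*l^2 + 232*l - 192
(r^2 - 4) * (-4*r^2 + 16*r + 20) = -4*r^4 + 16*r^3 + 36*r^2 - 64*r - 80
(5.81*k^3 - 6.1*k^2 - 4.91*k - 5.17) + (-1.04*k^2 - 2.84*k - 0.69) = 5.81*k^3 - 7.14*k^2 - 7.75*k - 5.86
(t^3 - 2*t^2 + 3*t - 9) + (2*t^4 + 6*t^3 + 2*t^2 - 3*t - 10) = 2*t^4 + 7*t^3 - 19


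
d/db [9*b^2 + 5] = 18*b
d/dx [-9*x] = -9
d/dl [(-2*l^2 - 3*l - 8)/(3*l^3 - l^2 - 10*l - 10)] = (6*l^4 + 18*l^3 + 89*l^2 + 24*l - 50)/(9*l^6 - 6*l^5 - 59*l^4 - 40*l^3 + 120*l^2 + 200*l + 100)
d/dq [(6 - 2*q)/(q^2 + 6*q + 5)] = 2*(-q^2 - 6*q + 2*(q - 3)*(q + 3) - 5)/(q^2 + 6*q + 5)^2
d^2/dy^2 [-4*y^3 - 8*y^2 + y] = -24*y - 16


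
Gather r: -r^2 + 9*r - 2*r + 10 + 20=-r^2 + 7*r + 30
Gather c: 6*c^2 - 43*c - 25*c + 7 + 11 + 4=6*c^2 - 68*c + 22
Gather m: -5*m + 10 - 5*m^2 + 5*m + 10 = 20 - 5*m^2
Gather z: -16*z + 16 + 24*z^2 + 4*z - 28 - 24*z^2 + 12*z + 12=0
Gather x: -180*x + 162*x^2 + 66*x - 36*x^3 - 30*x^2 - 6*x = -36*x^3 + 132*x^2 - 120*x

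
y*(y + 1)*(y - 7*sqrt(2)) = y^3 - 7*sqrt(2)*y^2 + y^2 - 7*sqrt(2)*y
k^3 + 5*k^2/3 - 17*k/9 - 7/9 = (k - 1)*(k + 1/3)*(k + 7/3)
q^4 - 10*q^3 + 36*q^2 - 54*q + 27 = (q - 3)^3*(q - 1)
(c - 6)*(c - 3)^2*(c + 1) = c^4 - 11*c^3 + 33*c^2 - 9*c - 54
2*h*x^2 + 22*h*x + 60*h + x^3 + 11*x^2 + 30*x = (2*h + x)*(x + 5)*(x + 6)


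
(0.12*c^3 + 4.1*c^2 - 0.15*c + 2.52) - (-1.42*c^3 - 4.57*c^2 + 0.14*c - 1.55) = 1.54*c^3 + 8.67*c^2 - 0.29*c + 4.07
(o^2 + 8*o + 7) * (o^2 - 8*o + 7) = o^4 - 50*o^2 + 49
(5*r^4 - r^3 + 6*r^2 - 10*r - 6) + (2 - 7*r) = 5*r^4 - r^3 + 6*r^2 - 17*r - 4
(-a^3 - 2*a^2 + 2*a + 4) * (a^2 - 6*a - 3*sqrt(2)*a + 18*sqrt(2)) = -a^5 + 4*a^4 + 3*sqrt(2)*a^4 - 12*sqrt(2)*a^3 + 14*a^3 - 42*sqrt(2)*a^2 - 8*a^2 - 24*a + 24*sqrt(2)*a + 72*sqrt(2)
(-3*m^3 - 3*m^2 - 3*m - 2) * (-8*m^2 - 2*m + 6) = 24*m^5 + 30*m^4 + 12*m^3 + 4*m^2 - 14*m - 12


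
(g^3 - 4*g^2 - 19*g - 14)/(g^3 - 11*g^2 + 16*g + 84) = (g + 1)/(g - 6)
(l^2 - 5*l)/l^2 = (l - 5)/l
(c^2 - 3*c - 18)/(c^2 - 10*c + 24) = (c + 3)/(c - 4)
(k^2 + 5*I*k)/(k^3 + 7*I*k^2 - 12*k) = (k + 5*I)/(k^2 + 7*I*k - 12)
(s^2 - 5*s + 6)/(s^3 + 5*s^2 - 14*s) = (s - 3)/(s*(s + 7))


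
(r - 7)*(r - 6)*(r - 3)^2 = r^4 - 19*r^3 + 129*r^2 - 369*r + 378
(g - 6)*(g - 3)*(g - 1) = g^3 - 10*g^2 + 27*g - 18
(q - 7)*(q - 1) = q^2 - 8*q + 7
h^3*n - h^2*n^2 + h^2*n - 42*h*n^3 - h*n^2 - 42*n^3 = (h - 7*n)*(h + 6*n)*(h*n + n)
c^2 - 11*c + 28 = (c - 7)*(c - 4)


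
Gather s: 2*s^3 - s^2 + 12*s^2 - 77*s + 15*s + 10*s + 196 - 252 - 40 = 2*s^3 + 11*s^2 - 52*s - 96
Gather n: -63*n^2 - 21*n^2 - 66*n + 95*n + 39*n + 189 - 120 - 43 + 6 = -84*n^2 + 68*n + 32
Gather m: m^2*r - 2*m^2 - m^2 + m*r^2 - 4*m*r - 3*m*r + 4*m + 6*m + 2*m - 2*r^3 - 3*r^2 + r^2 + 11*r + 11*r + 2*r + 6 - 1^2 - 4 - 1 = m^2*(r - 3) + m*(r^2 - 7*r + 12) - 2*r^3 - 2*r^2 + 24*r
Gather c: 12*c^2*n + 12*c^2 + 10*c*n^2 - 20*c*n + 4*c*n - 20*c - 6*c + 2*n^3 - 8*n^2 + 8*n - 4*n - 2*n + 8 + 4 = c^2*(12*n + 12) + c*(10*n^2 - 16*n - 26) + 2*n^3 - 8*n^2 + 2*n + 12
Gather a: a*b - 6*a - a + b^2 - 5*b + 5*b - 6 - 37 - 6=a*(b - 7) + b^2 - 49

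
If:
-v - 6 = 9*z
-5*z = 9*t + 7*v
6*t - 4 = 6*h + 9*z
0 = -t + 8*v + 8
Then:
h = 2509/2118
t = 352/353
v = -309/353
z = -201/353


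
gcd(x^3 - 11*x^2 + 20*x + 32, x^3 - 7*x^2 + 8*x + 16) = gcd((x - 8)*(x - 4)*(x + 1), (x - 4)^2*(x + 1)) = x^2 - 3*x - 4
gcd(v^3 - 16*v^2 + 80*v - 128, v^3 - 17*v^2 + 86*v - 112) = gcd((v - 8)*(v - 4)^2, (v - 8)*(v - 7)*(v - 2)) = v - 8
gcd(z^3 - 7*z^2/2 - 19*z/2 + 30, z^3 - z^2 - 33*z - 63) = z + 3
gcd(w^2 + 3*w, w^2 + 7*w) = w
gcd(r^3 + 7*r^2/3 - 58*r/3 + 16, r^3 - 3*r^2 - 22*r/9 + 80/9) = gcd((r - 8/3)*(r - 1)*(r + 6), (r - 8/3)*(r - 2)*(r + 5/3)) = r - 8/3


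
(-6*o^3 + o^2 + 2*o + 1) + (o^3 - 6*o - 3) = -5*o^3 + o^2 - 4*o - 2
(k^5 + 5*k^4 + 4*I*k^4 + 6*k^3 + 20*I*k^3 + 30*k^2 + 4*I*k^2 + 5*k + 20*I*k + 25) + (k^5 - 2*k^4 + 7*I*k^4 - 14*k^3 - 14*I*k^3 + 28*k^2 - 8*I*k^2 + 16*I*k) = 2*k^5 + 3*k^4 + 11*I*k^4 - 8*k^3 + 6*I*k^3 + 58*k^2 - 4*I*k^2 + 5*k + 36*I*k + 25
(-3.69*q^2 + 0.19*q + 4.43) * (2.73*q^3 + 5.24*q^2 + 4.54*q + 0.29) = -10.0737*q^5 - 18.8169*q^4 - 3.6631*q^3 + 23.0057*q^2 + 20.1673*q + 1.2847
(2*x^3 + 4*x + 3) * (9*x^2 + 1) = 18*x^5 + 38*x^3 + 27*x^2 + 4*x + 3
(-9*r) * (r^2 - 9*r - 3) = -9*r^3 + 81*r^2 + 27*r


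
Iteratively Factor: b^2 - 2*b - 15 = (b + 3)*(b - 5)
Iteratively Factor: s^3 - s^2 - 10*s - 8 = (s + 1)*(s^2 - 2*s - 8) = (s + 1)*(s + 2)*(s - 4)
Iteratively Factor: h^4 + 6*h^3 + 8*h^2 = (h + 4)*(h^3 + 2*h^2) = (h + 2)*(h + 4)*(h^2) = h*(h + 2)*(h + 4)*(h)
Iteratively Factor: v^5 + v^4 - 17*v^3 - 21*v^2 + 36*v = (v - 4)*(v^4 + 5*v^3 + 3*v^2 - 9*v) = v*(v - 4)*(v^3 + 5*v^2 + 3*v - 9) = v*(v - 4)*(v + 3)*(v^2 + 2*v - 3) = v*(v - 4)*(v - 1)*(v + 3)*(v + 3)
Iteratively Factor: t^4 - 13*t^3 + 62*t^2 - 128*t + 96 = (t - 4)*(t^3 - 9*t^2 + 26*t - 24) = (t - 4)^2*(t^2 - 5*t + 6) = (t - 4)^2*(t - 2)*(t - 3)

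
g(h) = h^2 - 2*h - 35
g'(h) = 2*h - 2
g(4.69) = -22.38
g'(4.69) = 7.38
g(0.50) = -35.75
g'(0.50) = -1.00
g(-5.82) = 10.51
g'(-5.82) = -13.64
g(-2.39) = -24.51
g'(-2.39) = -6.78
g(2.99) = -32.04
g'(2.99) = 3.98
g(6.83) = -2.01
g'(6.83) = 11.66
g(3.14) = -31.42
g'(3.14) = 4.28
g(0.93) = -36.00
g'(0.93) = -0.14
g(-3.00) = -20.00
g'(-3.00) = -8.00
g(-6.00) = 13.00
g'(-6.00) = -14.00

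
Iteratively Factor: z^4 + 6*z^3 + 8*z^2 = (z + 2)*(z^3 + 4*z^2) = z*(z + 2)*(z^2 + 4*z) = z^2*(z + 2)*(z + 4)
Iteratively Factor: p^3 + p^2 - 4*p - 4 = (p + 1)*(p^2 - 4) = (p - 2)*(p + 1)*(p + 2)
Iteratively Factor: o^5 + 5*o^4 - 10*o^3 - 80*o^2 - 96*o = (o)*(o^4 + 5*o^3 - 10*o^2 - 80*o - 96) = o*(o - 4)*(o^3 + 9*o^2 + 26*o + 24) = o*(o - 4)*(o + 4)*(o^2 + 5*o + 6) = o*(o - 4)*(o + 3)*(o + 4)*(o + 2)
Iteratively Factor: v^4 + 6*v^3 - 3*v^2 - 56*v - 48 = (v + 4)*(v^3 + 2*v^2 - 11*v - 12) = (v - 3)*(v + 4)*(v^2 + 5*v + 4) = (v - 3)*(v + 1)*(v + 4)*(v + 4)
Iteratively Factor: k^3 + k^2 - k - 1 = (k + 1)*(k^2 - 1) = (k - 1)*(k + 1)*(k + 1)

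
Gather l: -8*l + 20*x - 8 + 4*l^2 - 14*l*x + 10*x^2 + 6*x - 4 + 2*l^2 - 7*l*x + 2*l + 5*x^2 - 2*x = 6*l^2 + l*(-21*x - 6) + 15*x^2 + 24*x - 12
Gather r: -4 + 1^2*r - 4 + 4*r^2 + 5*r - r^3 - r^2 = -r^3 + 3*r^2 + 6*r - 8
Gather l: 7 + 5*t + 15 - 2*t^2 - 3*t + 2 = -2*t^2 + 2*t + 24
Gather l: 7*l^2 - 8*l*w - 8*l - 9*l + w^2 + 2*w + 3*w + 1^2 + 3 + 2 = 7*l^2 + l*(-8*w - 17) + w^2 + 5*w + 6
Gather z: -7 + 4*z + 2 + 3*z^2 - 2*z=3*z^2 + 2*z - 5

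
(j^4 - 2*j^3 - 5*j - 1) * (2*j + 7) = 2*j^5 + 3*j^4 - 14*j^3 - 10*j^2 - 37*j - 7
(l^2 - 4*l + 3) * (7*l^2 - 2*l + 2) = 7*l^4 - 30*l^3 + 31*l^2 - 14*l + 6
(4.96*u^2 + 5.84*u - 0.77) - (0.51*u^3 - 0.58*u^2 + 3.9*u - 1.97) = -0.51*u^3 + 5.54*u^2 + 1.94*u + 1.2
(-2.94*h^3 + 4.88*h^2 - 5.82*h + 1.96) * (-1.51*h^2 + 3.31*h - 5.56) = 4.4394*h^5 - 17.1002*h^4 + 41.2874*h^3 - 49.3566*h^2 + 38.8468*h - 10.8976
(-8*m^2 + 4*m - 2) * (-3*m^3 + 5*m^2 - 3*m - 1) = 24*m^5 - 52*m^4 + 50*m^3 - 14*m^2 + 2*m + 2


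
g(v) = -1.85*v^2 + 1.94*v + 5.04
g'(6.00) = -20.26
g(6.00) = -49.92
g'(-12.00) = 46.34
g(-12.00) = -284.64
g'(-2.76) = 12.15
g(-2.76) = -14.41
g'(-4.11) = 17.15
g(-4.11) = -34.18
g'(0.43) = 0.35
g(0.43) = 5.53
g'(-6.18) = 24.81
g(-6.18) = -77.61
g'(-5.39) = 21.88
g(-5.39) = -59.16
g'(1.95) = -5.28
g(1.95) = 1.79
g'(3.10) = -9.53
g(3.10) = -6.72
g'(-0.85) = 5.08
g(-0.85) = 2.05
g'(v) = 1.94 - 3.7*v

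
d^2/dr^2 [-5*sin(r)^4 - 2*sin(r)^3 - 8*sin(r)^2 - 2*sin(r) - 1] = 80*sin(r)^4 + 18*sin(r)^3 - 28*sin(r)^2 - 10*sin(r) - 16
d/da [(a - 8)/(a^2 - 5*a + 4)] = (a^2 - 5*a - (a - 8)*(2*a - 5) + 4)/(a^2 - 5*a + 4)^2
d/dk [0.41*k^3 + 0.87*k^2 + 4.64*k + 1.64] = 1.23*k^2 + 1.74*k + 4.64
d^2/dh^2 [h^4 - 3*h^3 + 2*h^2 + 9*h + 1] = 12*h^2 - 18*h + 4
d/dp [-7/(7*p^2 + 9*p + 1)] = 7*(14*p + 9)/(7*p^2 + 9*p + 1)^2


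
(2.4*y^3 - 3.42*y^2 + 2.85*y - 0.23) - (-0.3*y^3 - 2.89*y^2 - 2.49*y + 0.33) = 2.7*y^3 - 0.53*y^2 + 5.34*y - 0.56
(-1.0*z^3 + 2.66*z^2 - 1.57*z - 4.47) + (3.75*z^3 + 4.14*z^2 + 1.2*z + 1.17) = 2.75*z^3 + 6.8*z^2 - 0.37*z - 3.3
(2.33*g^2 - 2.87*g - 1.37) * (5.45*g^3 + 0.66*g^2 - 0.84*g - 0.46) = 12.6985*g^5 - 14.1037*g^4 - 11.3179*g^3 + 0.4348*g^2 + 2.471*g + 0.6302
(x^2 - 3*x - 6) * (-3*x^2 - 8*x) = -3*x^4 + x^3 + 42*x^2 + 48*x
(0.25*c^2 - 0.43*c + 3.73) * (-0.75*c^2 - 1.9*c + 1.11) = -0.1875*c^4 - 0.1525*c^3 - 1.703*c^2 - 7.5643*c + 4.1403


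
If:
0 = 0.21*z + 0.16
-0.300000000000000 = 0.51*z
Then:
No Solution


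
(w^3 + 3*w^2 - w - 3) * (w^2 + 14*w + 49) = w^5 + 17*w^4 + 90*w^3 + 130*w^2 - 91*w - 147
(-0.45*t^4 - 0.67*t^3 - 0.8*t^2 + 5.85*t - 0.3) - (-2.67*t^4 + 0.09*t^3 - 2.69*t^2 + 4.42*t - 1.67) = 2.22*t^4 - 0.76*t^3 + 1.89*t^2 + 1.43*t + 1.37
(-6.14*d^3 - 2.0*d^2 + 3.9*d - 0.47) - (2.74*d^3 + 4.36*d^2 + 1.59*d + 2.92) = -8.88*d^3 - 6.36*d^2 + 2.31*d - 3.39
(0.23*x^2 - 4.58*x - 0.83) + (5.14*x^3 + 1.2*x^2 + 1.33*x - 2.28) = 5.14*x^3 + 1.43*x^2 - 3.25*x - 3.11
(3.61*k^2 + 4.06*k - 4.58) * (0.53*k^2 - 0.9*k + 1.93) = 1.9133*k^4 - 1.0972*k^3 + 0.885899999999999*k^2 + 11.9578*k - 8.8394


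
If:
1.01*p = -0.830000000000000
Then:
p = -0.82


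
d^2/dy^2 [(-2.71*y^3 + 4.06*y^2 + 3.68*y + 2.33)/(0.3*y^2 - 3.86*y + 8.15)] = (-4.44089209850063e-16*y^5 + 1.4210854715202e-14*y^4 - 57.4385720000001*y^3 + 453.22134*y^2 - 1150.20429*y + 828.927376)/(0.027*y^6 - 1.0422*y^5 + 15.61014*y^4 - 114.138656*y^3 + 424.07547*y^2 - 769.17255*y + 541.343375)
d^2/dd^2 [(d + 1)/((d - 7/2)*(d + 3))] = 8*(2*d^3 + 6*d^2 + 60*d + 11)/(8*d^6 - 12*d^5 - 246*d^4 + 251*d^3 + 2583*d^2 - 1323*d - 9261)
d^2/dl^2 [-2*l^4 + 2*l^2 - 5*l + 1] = 4 - 24*l^2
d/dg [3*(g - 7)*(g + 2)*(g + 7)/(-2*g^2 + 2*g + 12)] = 3*(-g^2 + 6*g - 49)/(2*(g^2 - 6*g + 9))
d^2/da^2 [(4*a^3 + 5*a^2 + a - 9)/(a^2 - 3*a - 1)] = 16*(7*a^3 + 3*a^2 + 12*a - 11)/(a^6 - 9*a^5 + 24*a^4 - 9*a^3 - 24*a^2 - 9*a - 1)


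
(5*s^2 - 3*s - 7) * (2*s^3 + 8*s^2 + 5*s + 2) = 10*s^5 + 34*s^4 - 13*s^3 - 61*s^2 - 41*s - 14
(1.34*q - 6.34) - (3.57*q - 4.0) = -2.23*q - 2.34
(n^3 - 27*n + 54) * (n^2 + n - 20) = n^5 + n^4 - 47*n^3 + 27*n^2 + 594*n - 1080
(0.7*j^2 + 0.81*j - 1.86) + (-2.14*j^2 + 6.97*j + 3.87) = -1.44*j^2 + 7.78*j + 2.01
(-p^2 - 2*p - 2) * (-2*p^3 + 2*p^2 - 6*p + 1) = 2*p^5 + 2*p^4 + 6*p^3 + 7*p^2 + 10*p - 2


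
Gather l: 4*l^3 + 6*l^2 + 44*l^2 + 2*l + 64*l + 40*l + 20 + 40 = 4*l^3 + 50*l^2 + 106*l + 60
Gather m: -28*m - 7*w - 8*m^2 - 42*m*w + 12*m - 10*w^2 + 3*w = -8*m^2 + m*(-42*w - 16) - 10*w^2 - 4*w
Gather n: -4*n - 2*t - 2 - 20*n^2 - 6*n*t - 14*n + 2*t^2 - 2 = -20*n^2 + n*(-6*t - 18) + 2*t^2 - 2*t - 4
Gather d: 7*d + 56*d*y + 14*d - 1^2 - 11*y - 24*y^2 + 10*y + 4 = d*(56*y + 21) - 24*y^2 - y + 3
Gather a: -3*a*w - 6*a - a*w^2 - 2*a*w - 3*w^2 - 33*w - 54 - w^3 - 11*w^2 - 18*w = a*(-w^2 - 5*w - 6) - w^3 - 14*w^2 - 51*w - 54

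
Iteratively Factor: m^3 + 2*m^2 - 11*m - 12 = (m + 1)*(m^2 + m - 12) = (m - 3)*(m + 1)*(m + 4)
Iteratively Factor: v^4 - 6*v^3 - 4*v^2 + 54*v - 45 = (v - 3)*(v^3 - 3*v^2 - 13*v + 15) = (v - 3)*(v + 3)*(v^2 - 6*v + 5) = (v - 3)*(v - 1)*(v + 3)*(v - 5)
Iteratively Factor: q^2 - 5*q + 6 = (q - 3)*(q - 2)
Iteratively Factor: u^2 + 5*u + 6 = (u + 2)*(u + 3)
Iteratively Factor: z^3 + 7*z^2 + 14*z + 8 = (z + 1)*(z^2 + 6*z + 8) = (z + 1)*(z + 4)*(z + 2)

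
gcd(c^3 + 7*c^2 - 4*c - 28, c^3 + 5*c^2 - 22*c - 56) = c^2 + 9*c + 14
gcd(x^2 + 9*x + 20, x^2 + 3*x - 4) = x + 4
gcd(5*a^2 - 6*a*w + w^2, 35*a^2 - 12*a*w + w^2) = -5*a + w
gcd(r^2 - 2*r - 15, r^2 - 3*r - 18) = r + 3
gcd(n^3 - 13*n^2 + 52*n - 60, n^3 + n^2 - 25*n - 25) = n - 5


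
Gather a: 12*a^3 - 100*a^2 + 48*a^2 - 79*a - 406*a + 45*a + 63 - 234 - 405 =12*a^3 - 52*a^2 - 440*a - 576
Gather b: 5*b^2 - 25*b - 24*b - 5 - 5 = 5*b^2 - 49*b - 10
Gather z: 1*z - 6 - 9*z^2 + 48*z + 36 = -9*z^2 + 49*z + 30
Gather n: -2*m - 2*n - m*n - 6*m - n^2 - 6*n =-8*m - n^2 + n*(-m - 8)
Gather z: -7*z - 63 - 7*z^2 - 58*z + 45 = -7*z^2 - 65*z - 18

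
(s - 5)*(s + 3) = s^2 - 2*s - 15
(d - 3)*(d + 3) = d^2 - 9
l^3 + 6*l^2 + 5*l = l*(l + 1)*(l + 5)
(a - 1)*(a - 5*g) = a^2 - 5*a*g - a + 5*g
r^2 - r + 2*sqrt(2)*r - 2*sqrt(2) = (r - 1)*(r + 2*sqrt(2))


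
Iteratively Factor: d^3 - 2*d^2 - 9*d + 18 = (d + 3)*(d^2 - 5*d + 6) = (d - 3)*(d + 3)*(d - 2)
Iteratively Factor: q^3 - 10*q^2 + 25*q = (q)*(q^2 - 10*q + 25) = q*(q - 5)*(q - 5)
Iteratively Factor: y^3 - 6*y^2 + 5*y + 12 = (y - 4)*(y^2 - 2*y - 3) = (y - 4)*(y - 3)*(y + 1)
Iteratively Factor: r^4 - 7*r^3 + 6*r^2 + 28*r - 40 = (r - 2)*(r^3 - 5*r^2 - 4*r + 20) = (r - 5)*(r - 2)*(r^2 - 4) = (r - 5)*(r - 2)^2*(r + 2)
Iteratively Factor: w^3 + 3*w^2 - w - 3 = (w + 1)*(w^2 + 2*w - 3) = (w - 1)*(w + 1)*(w + 3)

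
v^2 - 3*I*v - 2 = (v - 2*I)*(v - I)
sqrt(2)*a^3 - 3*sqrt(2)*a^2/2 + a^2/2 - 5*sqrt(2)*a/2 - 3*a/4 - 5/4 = (a - 5/2)*(a + 1)*(sqrt(2)*a + 1/2)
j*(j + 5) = j^2 + 5*j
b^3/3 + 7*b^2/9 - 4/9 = (b/3 + 1/3)*(b - 2/3)*(b + 2)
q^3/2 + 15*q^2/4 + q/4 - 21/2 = (q/2 + 1)*(q - 3/2)*(q + 7)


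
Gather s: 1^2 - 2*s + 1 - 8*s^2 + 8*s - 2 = -8*s^2 + 6*s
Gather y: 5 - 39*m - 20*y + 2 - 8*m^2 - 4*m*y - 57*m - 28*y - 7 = -8*m^2 - 96*m + y*(-4*m - 48)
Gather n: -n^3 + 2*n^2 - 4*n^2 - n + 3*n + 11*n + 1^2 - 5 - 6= -n^3 - 2*n^2 + 13*n - 10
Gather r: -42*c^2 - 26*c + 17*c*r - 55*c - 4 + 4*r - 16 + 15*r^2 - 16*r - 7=-42*c^2 - 81*c + 15*r^2 + r*(17*c - 12) - 27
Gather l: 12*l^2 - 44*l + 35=12*l^2 - 44*l + 35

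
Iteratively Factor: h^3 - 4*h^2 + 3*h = (h - 1)*(h^2 - 3*h) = h*(h - 1)*(h - 3)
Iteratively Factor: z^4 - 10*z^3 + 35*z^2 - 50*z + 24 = (z - 4)*(z^3 - 6*z^2 + 11*z - 6) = (z - 4)*(z - 1)*(z^2 - 5*z + 6) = (z - 4)*(z - 2)*(z - 1)*(z - 3)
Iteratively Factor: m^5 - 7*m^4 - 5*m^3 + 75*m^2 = (m - 5)*(m^4 - 2*m^3 - 15*m^2) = m*(m - 5)*(m^3 - 2*m^2 - 15*m) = m^2*(m - 5)*(m^2 - 2*m - 15) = m^2*(m - 5)^2*(m + 3)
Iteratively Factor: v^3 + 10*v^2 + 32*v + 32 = (v + 4)*(v^2 + 6*v + 8) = (v + 2)*(v + 4)*(v + 4)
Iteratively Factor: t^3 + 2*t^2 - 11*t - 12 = (t - 3)*(t^2 + 5*t + 4) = (t - 3)*(t + 1)*(t + 4)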